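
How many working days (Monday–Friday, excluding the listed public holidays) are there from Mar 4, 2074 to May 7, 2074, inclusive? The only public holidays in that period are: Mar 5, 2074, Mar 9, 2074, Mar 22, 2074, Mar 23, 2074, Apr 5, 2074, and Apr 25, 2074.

40

Mar 4, 2074 is a Sunday.
The range spans 65 days (inclusive of both endpoints).
65 = 7 × 9 + 2, so there are 9 full weeks plus 2 extra days.
Each full week contributes 5 weekdays (Mon–Fri): 9 × 5 = 45.
The 2 extra days are Sunday, Monday — 1 of them qualifies.
Total: 45 + 1 = 46.
Holidays: Mar 5, 2074 (Mon); Mar 9, 2074 (Fri); Mar 22, 2074 (Thu); Mar 23, 2074 (Fri); Apr 5, 2074 (Thu); Apr 25, 2074 (Wed).
All 6 holidays fall on weekdays, so subtract 6.
Business days: 46 − 6 = 40.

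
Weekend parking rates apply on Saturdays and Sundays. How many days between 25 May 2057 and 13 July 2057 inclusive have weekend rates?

25 May 2057 is a Friday.
From 25 May 2057 to 13 July 2057 is 50 days inclusive.
50 = 7 × 7 + 1, so there are 7 full weeks plus 1 extra day.
Each full week contributes 2 weekend days (Sat, Sun): 7 × 2 = 14.
The 1 extra day is Fri — none qualify.
Total: 14 + 0 = 14.

14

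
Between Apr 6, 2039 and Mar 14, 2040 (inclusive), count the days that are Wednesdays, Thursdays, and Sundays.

Apr 6, 2039 is a Wednesday.
That's 344 days from start to end, counting both.
344 = 7 × 49 + 1, so there are 49 full weeks plus 1 extra day.
Each full week contributes 3 days from the set (Wed, Thu, Sun): 49 × 3 = 147.
The 1 extra day is Wednesday — 1 of them qualifies.
Total: 147 + 1 = 148.

148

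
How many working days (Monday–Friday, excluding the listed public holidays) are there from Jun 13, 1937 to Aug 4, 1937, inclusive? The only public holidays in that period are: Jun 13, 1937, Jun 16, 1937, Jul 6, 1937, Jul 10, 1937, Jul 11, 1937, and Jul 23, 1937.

35

Jun 13, 1937 is a Sunday.
That's 53 days from start to end, counting both.
53 = 7 × 7 + 4, so there are 7 full weeks plus 4 extra days.
Each full week contributes 5 weekdays (Mon–Fri): 7 × 5 = 35.
The 4 extra days are Sunday, Monday, Tuesday, Wednesday — 3 of them qualify.
Total: 35 + 3 = 38.
Holidays: Jun 13, 1937 (Sun); Jun 16, 1937 (Wed); Jul 6, 1937 (Tue); Jul 10, 1937 (Sat); Jul 11, 1937 (Sun); Jul 23, 1937 (Fri).
3 of the 6 holidays fall on weekdays; the rest are weekends and were already excluded.
Business days: 38 − 3 = 35.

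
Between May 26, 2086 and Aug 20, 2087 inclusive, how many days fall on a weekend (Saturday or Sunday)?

May 26, 2086 is a Sunday.
The range spans 452 days (inclusive of both endpoints).
452 = 7 × 64 + 4, so there are 64 full weeks plus 4 extra days.
Each full week contributes 2 weekend days (Sat, Sun): 64 × 2 = 128.
The 4 extra days are Sunday, Monday, Tuesday, Wednesday — 1 of them qualifies.
Total: 128 + 1 = 129.

129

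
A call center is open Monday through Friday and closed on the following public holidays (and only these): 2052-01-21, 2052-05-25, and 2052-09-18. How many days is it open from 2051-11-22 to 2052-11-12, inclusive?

254

2051-11-22 is a Wednesday.
That's 357 days from start to end, counting both.
357 = 7 × 51, so the span is exactly 51 full weeks.
Each full week contributes 5 weekdays (Mon–Fri): 51 × 5 = 255.
Total: 255.
Holidays: 2052-01-21 (Sun); 2052-05-25 (Sat); 2052-09-18 (Wed).
1 of the 3 holidays fall on weekdays; the rest are weekends and were already excluded.
Business days: 255 − 1 = 254.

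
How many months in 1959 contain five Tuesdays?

A month has five Tuesdays exactly when Tuesday falls within its first (length − 28) days.
Jan: 31 days, starts Thu → 5 of Thu, Fri, Sat
Feb: 28 days, starts Sun → 5 of (none)
Mar: 31 days, starts Sun → 5 of Sun, Mon, Tue ✓
Apr: 30 days, starts Wed → 5 of Wed, Thu
May: 31 days, starts Fri → 5 of Fri, Sat, Sun
Jun: 30 days, starts Mon → 5 of Mon, Tue ✓
Jul: 31 days, starts Wed → 5 of Wed, Thu, Fri
Aug: 31 days, starts Sat → 5 of Sat, Sun, Mon
Sep: 30 days, starts Tue → 5 of Tue, Wed ✓
Oct: 31 days, starts Thu → 5 of Thu, Fri, Sat
Nov: 30 days, starts Sun → 5 of Sun, Mon
Dec: 31 days, starts Tue → 5 of Tue, Wed, Thu ✓
Months with five Tuesdays: Mar, Jun, Sep, Dec.

4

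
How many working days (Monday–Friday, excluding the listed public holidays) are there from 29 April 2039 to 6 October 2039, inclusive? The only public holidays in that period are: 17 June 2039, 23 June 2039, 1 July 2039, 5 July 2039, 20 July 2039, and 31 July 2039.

110

29 April 2039 is a Friday.
That's 161 days from start to end, counting both.
161 = 7 × 23, so the span is exactly 23 full weeks.
Each full week contributes 5 weekdays (Mon–Fri): 23 × 5 = 115.
Holidays: 17 June 2039 (Fri); 23 June 2039 (Thu); 1 July 2039 (Fri); 5 July 2039 (Tue); 20 July 2039 (Wed); 31 July 2039 (Sun).
5 of the 6 holidays fall on weekdays; the rest are weekends and were already excluded.
Business days: 115 − 5 = 110.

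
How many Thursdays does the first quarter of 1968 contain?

13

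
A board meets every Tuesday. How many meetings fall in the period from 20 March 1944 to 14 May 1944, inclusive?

8

20 March 1944 is a Monday.
From 20 March 1944 to 14 May 1944 is 56 days inclusive.
56 = 7 × 8, so the span is exactly 8 full weeks.
Each full week contributes one Tuesday: 8 so far.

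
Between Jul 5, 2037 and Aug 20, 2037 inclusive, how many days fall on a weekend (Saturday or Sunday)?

Jul 5, 2037 is a Sunday.
That's 47 days from start to end, counting both.
47 = 7 × 6 + 5, so there are 6 full weeks plus 5 extra days.
Each full week contributes 2 weekend days (Sat, Sun): 6 × 2 = 12.
The 5 extra days are Sunday, Monday, Tuesday, Wednesday, Thursday — 1 of them qualifies.
Total: 12 + 1 = 13.

13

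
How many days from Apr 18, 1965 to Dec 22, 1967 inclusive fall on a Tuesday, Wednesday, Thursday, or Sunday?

560

Apr 18, 1965 is a Sunday.
From Apr 18, 1965 to Dec 22, 1967 is 979 days inclusive.
979 = 7 × 139 + 6, so there are 139 full weeks plus 6 extra days.
Each full week contributes 4 days from the set (Tue, Wed, Thu, Sun): 139 × 4 = 556.
The 6 extra days are Sun, Mon, Tue, Wed, Thu, Fri — 4 of them qualify.
Total: 556 + 4 = 560.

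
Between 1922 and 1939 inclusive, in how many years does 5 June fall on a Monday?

Day of week of June 5 in each year:
1922: Mon ✓, 1923: Tue, 1924: Thu, 1925: Fri, 1926: Sat, 1927: Sun, 1928: Tue, 1929: Wed, 1930: Thu, 1931: Fri, 1932: Sun, 1933: Mon ✓, 1934: Tue, 1935: Wed, 1936: Fri, 1937: Sat, 1938: Sun, 1939: Mon ✓
Mondays: 1922, 1933, 1939.

3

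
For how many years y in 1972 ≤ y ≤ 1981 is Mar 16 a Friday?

Day of week of March 16 in each year:
1972: Thu, 1973: Fri ✓, 1974: Sat, 1975: Sun, 1976: Tue, 1977: Wed, 1978: Thu, 1979: Fri ✓, 1980: Sun, 1981: Mon
Fridays: 1973, 1979.

2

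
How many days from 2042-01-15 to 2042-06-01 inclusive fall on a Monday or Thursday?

39

2042-01-15 is a Wednesday.
The range spans 138 days (inclusive of both endpoints).
138 = 7 × 19 + 5, so there are 19 full weeks plus 5 extra days.
Each full week contributes 2 days from the set (Mon, Thu): 19 × 2 = 38.
The 5 extra days are Wed, Thu, Fri, Sat, Sun — 1 of them qualifies.
Total: 38 + 1 = 39.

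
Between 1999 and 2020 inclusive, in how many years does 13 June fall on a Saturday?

3

Day of week of June 13 in each year:
1999: Sun, 2000: Tue, 2001: Wed, 2002: Thu, 2003: Fri, 2004: Sun, 2005: Mon, 2006: Tue, 2007: Wed, 2008: Fri, 2009: Sat ✓, 2010: Sun, 2011: Mon, 2012: Wed, 2013: Thu, 2014: Fri, 2015: Sat ✓, 2016: Mon, 2017: Tue, 2018: Wed, 2019: Thu, 2020: Sat ✓
Saturdays: 2009, 2015, 2020.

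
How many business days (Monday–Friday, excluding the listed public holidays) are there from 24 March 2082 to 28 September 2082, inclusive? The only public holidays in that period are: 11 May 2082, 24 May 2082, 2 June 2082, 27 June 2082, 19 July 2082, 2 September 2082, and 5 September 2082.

132

24 March 2082 is a Tuesday.
The range spans 189 days (inclusive of both endpoints).
189 = 7 × 27, so the span is exactly 27 full weeks.
Each full week contributes 5 weekdays (Mon–Fri): 27 × 5 = 135.
Total: 135.
Holidays: 11 May 2082 (Mon); 24 May 2082 (Sun); 2 June 2082 (Tue); 27 June 2082 (Sat); 19 July 2082 (Sun); 2 September 2082 (Wed); 5 September 2082 (Sat).
3 of the 7 holidays fall on weekdays; the rest are weekends and were already excluded.
Business days: 135 − 3 = 132.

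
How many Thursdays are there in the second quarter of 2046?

1 April 2046 is a Sunday.
The range spans 91 days (inclusive of both endpoints).
91 = 7 × 13, so the span is exactly 13 full weeks.
Each full week contributes one Thursday: 13 so far.

13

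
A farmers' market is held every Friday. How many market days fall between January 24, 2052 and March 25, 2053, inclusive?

61 Fridays

January 24, 2052 is a Wednesday.
That's 427 days from start to end, counting both.
427 = 7 × 61, so the span is exactly 61 full weeks.
Each full week contributes one Friday: 61 so far.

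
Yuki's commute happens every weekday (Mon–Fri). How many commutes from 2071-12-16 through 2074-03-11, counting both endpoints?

583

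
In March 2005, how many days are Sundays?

4

2005-03-01 is a Tuesday.
That's 31 days from start to end, counting both.
31 = 7 × 4 + 3, so there are 4 full weeks plus 3 extra days.
Each full week contributes one Sunday: 4 so far.
The 3 extra days are Tue, Wed, Thu — none qualify.
Total: 4 + 0 = 4.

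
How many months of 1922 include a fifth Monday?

A month has five Mondays exactly when Monday falls within its first (length − 28) days.
Jan: 31 days, starts Sun → 5 of Sun, Mon, Tue ✓
Feb: 28 days, starts Wed → 5 of (none)
Mar: 31 days, starts Wed → 5 of Wed, Thu, Fri
Apr: 30 days, starts Sat → 5 of Sat, Sun
May: 31 days, starts Mon → 5 of Mon, Tue, Wed ✓
Jun: 30 days, starts Thu → 5 of Thu, Fri
Jul: 31 days, starts Sat → 5 of Sat, Sun, Mon ✓
Aug: 31 days, starts Tue → 5 of Tue, Wed, Thu
Sep: 30 days, starts Fri → 5 of Fri, Sat
Oct: 31 days, starts Sun → 5 of Sun, Mon, Tue ✓
Nov: 30 days, starts Wed → 5 of Wed, Thu
Dec: 31 days, starts Fri → 5 of Fri, Sat, Sun
Months with five Mondays: Jan, May, Jul, Oct.

4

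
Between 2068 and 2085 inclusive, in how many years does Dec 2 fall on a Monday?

3

Day of week of December 2 in each year:
2068: Sun, 2069: Mon ✓, 2070: Tue, 2071: Wed, 2072: Fri, 2073: Sat, 2074: Sun, 2075: Mon ✓, 2076: Wed, 2077: Thu, 2078: Fri, 2079: Sat, 2080: Mon ✓, 2081: Tue, 2082: Wed, 2083: Thu, 2084: Sat, 2085: Sun
Mondays: 2069, 2075, 2080.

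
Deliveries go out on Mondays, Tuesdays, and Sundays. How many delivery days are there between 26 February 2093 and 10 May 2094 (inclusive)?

26 February 2093 is a Thursday.
From 26 February 2093 to 10 May 2094 is 439 days inclusive.
439 = 7 × 62 + 5, so there are 62 full weeks plus 5 extra days.
Each full week contributes 3 days from the set (Mon, Tue, Sun): 62 × 3 = 186.
The 5 extra days are Thu, Fri, Sat, Sun, Mon — 2 of them qualify.
Total: 186 + 2 = 188.

188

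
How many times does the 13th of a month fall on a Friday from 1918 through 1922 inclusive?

Friday-the-13ths by year:
1918: Sep, Dec
1919: Jun
1920: Feb, Aug
1921: May
1922: Jan, Oct

8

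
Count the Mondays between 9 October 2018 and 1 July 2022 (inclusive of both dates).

194 Mondays

9 October 2018 is a Tuesday.
From 9 October 2018 to 1 July 2022 is 1362 days inclusive.
1362 = 7 × 194 + 4, so there are 194 full weeks plus 4 extra days.
Each full week contributes one Monday: 194 so far.
The 4 extra days are Tuesday, Wednesday, Thursday, Friday — none qualify.
Total: 194 + 0 = 194.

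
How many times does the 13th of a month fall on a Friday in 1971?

1

The 13th falls on a Friday when the month's 13th has weekday Fri.
Jan 13 is Wed; Feb 13 is Sat; Mar 13 is Sat; Apr 13 is Tue; May 13 is Thu; Jun 13 is Sun; Jul 13 is Tue; Aug 13 is Fri ✓; Sep 13 is Mon; Oct 13 is Wed; Nov 13 is Sat; Dec 13 is Mon.
Friday the 13ths: Aug.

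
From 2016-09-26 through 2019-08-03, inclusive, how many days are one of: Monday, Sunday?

2016-09-26 is a Monday.
The range spans 1042 days (inclusive of both endpoints).
1042 = 7 × 148 + 6, so there are 148 full weeks plus 6 extra days.
Each full week contributes 2 days from the set (Mon, Sun): 148 × 2 = 296.
The 6 extra days are Mon, Tue, Wed, Thu, Fri, Sat — 1 of them qualifies.
Total: 296 + 1 = 297.

297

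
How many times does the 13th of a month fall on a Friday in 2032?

The 13th falls on a Friday when the month's 13th has weekday Fri.
Jan 13 is Tue; Feb 13 is Fri ✓; Mar 13 is Sat; Apr 13 is Tue; May 13 is Thu; Jun 13 is Sun; Jul 13 is Tue; Aug 13 is Fri ✓; Sep 13 is Mon; Oct 13 is Wed; Nov 13 is Sat; Dec 13 is Mon.
Friday the 13ths: Feb, Aug.

2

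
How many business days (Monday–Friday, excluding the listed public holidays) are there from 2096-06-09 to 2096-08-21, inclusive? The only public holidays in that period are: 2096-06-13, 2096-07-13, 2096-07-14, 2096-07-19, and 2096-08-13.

2096-06-09 is a Saturday.
From 2096-06-09 to 2096-08-21 is 74 days inclusive.
74 = 7 × 10 + 4, so there are 10 full weeks plus 4 extra days.
Each full week contributes 5 weekdays (Mon–Fri): 10 × 5 = 50.
The 4 extra days are Sat, Sun, Mon, Tue — 2 of them qualify.
Total: 50 + 2 = 52.
Holidays: 2096-06-13 (Wed); 2096-07-13 (Fri); 2096-07-14 (Sat); 2096-07-19 (Thu); 2096-08-13 (Mon).
4 of the 5 holidays fall on weekdays; the rest are weekends and were already excluded.
Business days: 52 − 4 = 48.

48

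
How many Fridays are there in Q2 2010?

13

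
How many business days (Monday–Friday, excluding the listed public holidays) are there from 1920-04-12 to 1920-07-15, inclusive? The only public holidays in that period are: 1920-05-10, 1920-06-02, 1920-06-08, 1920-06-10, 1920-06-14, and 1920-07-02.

1920-04-12 is a Monday.
That's 95 days from start to end, counting both.
95 = 7 × 13 + 4, so there are 13 full weeks plus 4 extra days.
Each full week contributes 5 weekdays (Mon–Fri): 13 × 5 = 65.
The 4 extra days are Mon, Tue, Wed, Thu — 4 of them qualify.
Total: 65 + 4 = 69.
Holidays: 1920-05-10 (Mon); 1920-06-02 (Wed); 1920-06-08 (Tue); 1920-06-10 (Thu); 1920-06-14 (Mon); 1920-07-02 (Fri).
All 6 holidays fall on weekdays, so subtract 6.
Business days: 69 − 6 = 63.

63 business days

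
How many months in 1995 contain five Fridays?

A month has five Fridays exactly when Friday falls within its first (length − 28) days.
Jan: 31 days, starts Sun → 5 of Sun, Mon, Tue
Feb: 28 days, starts Wed → 5 of (none)
Mar: 31 days, starts Wed → 5 of Wed, Thu, Fri ✓
Apr: 30 days, starts Sat → 5 of Sat, Sun
May: 31 days, starts Mon → 5 of Mon, Tue, Wed
Jun: 30 days, starts Thu → 5 of Thu, Fri ✓
Jul: 31 days, starts Sat → 5 of Sat, Sun, Mon
Aug: 31 days, starts Tue → 5 of Tue, Wed, Thu
Sep: 30 days, starts Fri → 5 of Fri, Sat ✓
Oct: 31 days, starts Sun → 5 of Sun, Mon, Tue
Nov: 30 days, starts Wed → 5 of Wed, Thu
Dec: 31 days, starts Fri → 5 of Fri, Sat, Sun ✓
Months with five Fridays: Mar, Jun, Sep, Dec.

4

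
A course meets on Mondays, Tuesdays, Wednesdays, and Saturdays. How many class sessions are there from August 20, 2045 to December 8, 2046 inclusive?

August 20, 2045 is a Sunday.
The range spans 476 days (inclusive of both endpoints).
476 = 7 × 68, so the span is exactly 68 full weeks.
Each full week contributes 4 days from the set (Mon, Tue, Wed, Sat): 68 × 4 = 272.

272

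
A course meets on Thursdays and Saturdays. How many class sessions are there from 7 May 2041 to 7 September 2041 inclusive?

36

7 May 2041 is a Tuesday.
The range spans 124 days (inclusive of both endpoints).
124 = 7 × 17 + 5, so there are 17 full weeks plus 5 extra days.
Each full week contributes 2 days from the set (Thu, Sat): 17 × 2 = 34.
The 5 extra days are Tuesday, Wednesday, Thursday, Friday, Saturday — 2 of them qualify.
Total: 34 + 2 = 36.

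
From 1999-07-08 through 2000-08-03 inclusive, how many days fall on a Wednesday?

1999-07-08 is a Thursday.
That's 393 days from start to end, counting both.
393 = 7 × 56 + 1, so there are 56 full weeks plus 1 extra day.
Each full week contributes one Wednesday: 56 so far.
The 1 extra day is Thu — none qualify.
Total: 56 + 0 = 56.

56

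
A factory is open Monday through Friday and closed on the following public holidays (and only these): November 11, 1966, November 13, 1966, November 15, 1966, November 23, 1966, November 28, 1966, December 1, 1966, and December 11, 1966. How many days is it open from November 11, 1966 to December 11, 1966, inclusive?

November 11, 1966 is a Friday.
The range spans 31 days (inclusive of both endpoints).
31 = 7 × 4 + 3, so there are 4 full weeks plus 3 extra days.
Each full week contributes 5 weekdays (Mon–Fri): 4 × 5 = 20.
The 3 extra days are Fri, Sat, Sun — 1 of them qualifies.
Total: 20 + 1 = 21.
Holidays: November 11, 1966 (Fri); November 13, 1966 (Sun); November 15, 1966 (Tue); November 23, 1966 (Wed); November 28, 1966 (Mon); December 1, 1966 (Thu); December 11, 1966 (Sun).
5 of the 7 holidays fall on weekdays; the rest are weekends and were already excluded.
Business days: 21 − 5 = 16.

16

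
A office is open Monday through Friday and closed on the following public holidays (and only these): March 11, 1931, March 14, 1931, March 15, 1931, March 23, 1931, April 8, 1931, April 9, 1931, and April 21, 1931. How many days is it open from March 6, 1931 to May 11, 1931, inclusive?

42

March 6, 1931 is a Friday.
The range spans 67 days (inclusive of both endpoints).
67 = 7 × 9 + 4, so there are 9 full weeks plus 4 extra days.
Each full week contributes 5 weekdays (Mon–Fri): 9 × 5 = 45.
The 4 extra days are Friday, Saturday, Sunday, Monday — 2 of them qualify.
Total: 45 + 2 = 47.
Holidays: March 11, 1931 (Wed); March 14, 1931 (Sat); March 15, 1931 (Sun); March 23, 1931 (Mon); April 8, 1931 (Wed); April 9, 1931 (Thu); April 21, 1931 (Tue).
5 of the 7 holidays fall on weekdays; the rest are weekends and were already excluded.
Business days: 47 − 5 = 42.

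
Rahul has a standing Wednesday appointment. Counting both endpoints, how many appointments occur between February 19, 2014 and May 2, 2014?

February 19, 2014 is a Wednesday.
The range spans 73 days (inclusive of both endpoints).
73 = 7 × 10 + 3, so there are 10 full weeks plus 3 extra days.
Each full week contributes one Wednesday: 10 so far.
The 3 extra days are Wed, Thu, Fri — 1 of them qualifies.
Total: 10 + 1 = 11.

11 Wednesdays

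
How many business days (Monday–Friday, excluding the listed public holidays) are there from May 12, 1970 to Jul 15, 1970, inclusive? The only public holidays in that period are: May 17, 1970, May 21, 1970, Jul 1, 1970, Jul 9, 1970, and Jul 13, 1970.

May 12, 1970 is a Tuesday.
From May 12, 1970 to Jul 15, 1970 is 65 days inclusive.
65 = 7 × 9 + 2, so there are 9 full weeks plus 2 extra days.
Each full week contributes 5 weekdays (Mon–Fri): 9 × 5 = 45.
The 2 extra days are Tuesday, Wednesday — 2 of them qualify.
Total: 45 + 2 = 47.
Holidays: May 17, 1970 (Sun); May 21, 1970 (Thu); Jul 1, 1970 (Wed); Jul 9, 1970 (Thu); Jul 13, 1970 (Mon).
4 of the 5 holidays fall on weekdays; the rest are weekends and were already excluded.
Business days: 47 − 4 = 43.

43 business days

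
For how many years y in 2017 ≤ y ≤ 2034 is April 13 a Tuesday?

Day of week of April 13 in each year:
2017: Thu, 2018: Fri, 2019: Sat, 2020: Mon, 2021: Tue ✓, 2022: Wed, 2023: Thu, 2024: Sat, 2025: Sun, 2026: Mon, 2027: Tue ✓, 2028: Thu, 2029: Fri, 2030: Sat, 2031: Sun, 2032: Tue ✓, 2033: Wed, 2034: Thu
Tuesdays: 2021, 2027, 2032.

3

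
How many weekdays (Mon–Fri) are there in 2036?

1 January 2036 is a Tuesday.
From 1 January 2036 to 31 December 2036 is 366 days inclusive.
366 = 7 × 52 + 2, so there are 52 full weeks plus 2 extra days.
Each full week contributes 5 weekdays (Mon–Fri): 52 × 5 = 260.
The 2 extra days are Tue, Wed — 2 of them qualify.
Total: 260 + 2 = 262.

262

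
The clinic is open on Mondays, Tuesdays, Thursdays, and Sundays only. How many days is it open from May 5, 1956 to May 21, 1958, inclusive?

May 5, 1956 is a Saturday.
The range spans 747 days (inclusive of both endpoints).
747 = 7 × 106 + 5, so there are 106 full weeks plus 5 extra days.
Each full week contributes 4 days from the set (Mon, Tue, Thu, Sun): 106 × 4 = 424.
The 5 extra days are Sat, Sun, Mon, Tue, Wed — 3 of them qualify.
Total: 424 + 3 = 427.

427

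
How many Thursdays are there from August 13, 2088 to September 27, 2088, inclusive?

6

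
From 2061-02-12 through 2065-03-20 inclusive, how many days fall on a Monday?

214

2061-02-12 is a Saturday.
From 2061-02-12 to 2065-03-20 is 1498 days inclusive.
1498 = 7 × 214, so the span is exactly 214 full weeks.
Each full week contributes one Monday: 214 so far.
Total: 214.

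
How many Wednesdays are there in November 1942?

4

November 1, 1942 is a Sunday.
The range spans 30 days (inclusive of both endpoints).
30 = 7 × 4 + 2, so there are 4 full weeks plus 2 extra days.
Each full week contributes one Wednesday: 4 so far.
The 2 extra days are Sunday, Monday — none qualify.
Total: 4 + 0 = 4.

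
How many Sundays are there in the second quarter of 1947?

13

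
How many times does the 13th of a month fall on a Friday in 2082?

The 13th falls on a Friday when the month's 13th has weekday Fri.
Jan 13 is Tue; Feb 13 is Fri ✓; Mar 13 is Fri ✓; Apr 13 is Mon; May 13 is Wed; Jun 13 is Sat; Jul 13 is Mon; Aug 13 is Thu; Sep 13 is Sun; Oct 13 is Tue; Nov 13 is Fri ✓; Dec 13 is Sun.
Friday the 13ths: Feb, Mar, Nov.

3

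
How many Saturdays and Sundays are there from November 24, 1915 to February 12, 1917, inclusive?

128

November 24, 1915 is a Wednesday.
From November 24, 1915 to February 12, 1917 is 447 days inclusive.
447 = 7 × 63 + 6, so there are 63 full weeks plus 6 extra days.
Each full week contributes 2 weekend days (Sat, Sun): 63 × 2 = 126.
The 6 extra days are Wednesday, Thursday, Friday, Saturday, Sunday, Monday — 2 of them qualify.
Total: 126 + 2 = 128.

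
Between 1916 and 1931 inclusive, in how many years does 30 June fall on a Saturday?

Day of week of June 30 in each year:
1916: Fri, 1917: Sat ✓, 1918: Sun, 1919: Mon, 1920: Wed, 1921: Thu, 1922: Fri, 1923: Sat ✓, 1924: Mon, 1925: Tue, 1926: Wed, 1927: Thu, 1928: Sat ✓, 1929: Sun, 1930: Mon, 1931: Tue
Saturdays: 1917, 1923, 1928.

3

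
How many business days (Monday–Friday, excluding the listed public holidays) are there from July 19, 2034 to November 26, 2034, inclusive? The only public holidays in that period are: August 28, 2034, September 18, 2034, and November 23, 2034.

July 19, 2034 is a Wednesday.
From July 19, 2034 to November 26, 2034 is 131 days inclusive.
131 = 7 × 18 + 5, so there are 18 full weeks plus 5 extra days.
Each full week contributes 5 weekdays (Mon–Fri): 18 × 5 = 90.
The 5 extra days are Wed, Thu, Fri, Sat, Sun — 3 of them qualify.
Total: 90 + 3 = 93.
Holidays: August 28, 2034 (Mon); September 18, 2034 (Mon); November 23, 2034 (Thu).
All 3 holidays fall on weekdays, so subtract 3.
Business days: 93 − 3 = 90.

90 business days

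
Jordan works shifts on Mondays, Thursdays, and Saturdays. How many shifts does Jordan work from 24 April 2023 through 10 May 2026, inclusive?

24 April 2023 is a Monday.
That's 1113 days from start to end, counting both.
1113 = 7 × 159, so the span is exactly 159 full weeks.
Each full week contributes 3 days from the set (Mon, Thu, Sat): 159 × 3 = 477.
Total: 477.

477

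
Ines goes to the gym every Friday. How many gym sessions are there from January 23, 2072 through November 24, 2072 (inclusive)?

43

January 23, 2072 is a Saturday.
That's 307 days from start to end, counting both.
307 = 7 × 43 + 6, so there are 43 full weeks plus 6 extra days.
Each full week contributes one Friday: 43 so far.
The 6 extra days are Sat, Sun, Mon, Tue, Wed, Thu — none qualify.
Total: 43 + 0 = 43.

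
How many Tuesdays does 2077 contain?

52

Jan 1, 2077 is a Friday.
From Jan 1, 2077 to Dec 31, 2077 is 365 days inclusive.
365 = 7 × 52 + 1, so there are 52 full weeks plus 1 extra day.
Each full week contributes one Tuesday: 52 so far.
The 1 extra day is Friday — none qualify.
Total: 52 + 0 = 52.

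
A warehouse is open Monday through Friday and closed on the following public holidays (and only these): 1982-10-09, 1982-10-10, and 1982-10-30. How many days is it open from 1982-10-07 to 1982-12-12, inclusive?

1982-10-07 is a Thursday.
From 1982-10-07 to 1982-12-12 is 67 days inclusive.
67 = 7 × 9 + 4, so there are 9 full weeks plus 4 extra days.
Each full week contributes 5 weekdays (Mon–Fri): 9 × 5 = 45.
The 4 extra days are Thursday, Friday, Saturday, Sunday — 2 of them qualify.
Total: 45 + 2 = 47.
Holidays: 1982-10-09 (Sat); 1982-10-10 (Sun); 1982-10-30 (Sat).
None of the 3 holidays fall on a weekday, so nothing to subtract.
Business days: 47 − 0 = 47.

47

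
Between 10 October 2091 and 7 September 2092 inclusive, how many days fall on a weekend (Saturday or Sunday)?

96

10 October 2091 is a Wednesday.
That's 334 days from start to end, counting both.
334 = 7 × 47 + 5, so there are 47 full weeks plus 5 extra days.
Each full week contributes 2 weekend days (Sat, Sun): 47 × 2 = 94.
The 5 extra days are Wed, Thu, Fri, Sat, Sun — 2 of them qualify.
Total: 94 + 2 = 96.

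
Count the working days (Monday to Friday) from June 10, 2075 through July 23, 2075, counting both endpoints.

June 10, 2075 is a Monday.
From June 10, 2075 to July 23, 2075 is 44 days inclusive.
44 = 7 × 6 + 2, so there are 6 full weeks plus 2 extra days.
Each full week contributes 5 weekdays (Mon–Fri): 6 × 5 = 30.
The 2 extra days are Monday, Tuesday — 2 of them qualify.
Total: 30 + 2 = 32.

32 weekdays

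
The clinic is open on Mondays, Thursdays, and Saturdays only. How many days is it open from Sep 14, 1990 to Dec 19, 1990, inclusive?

41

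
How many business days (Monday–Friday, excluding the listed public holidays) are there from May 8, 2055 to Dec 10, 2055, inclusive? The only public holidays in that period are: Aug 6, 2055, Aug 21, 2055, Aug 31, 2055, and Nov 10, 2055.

May 8, 2055 is a Saturday.
From May 8, 2055 to Dec 10, 2055 is 217 days inclusive.
217 = 7 × 31, so the span is exactly 31 full weeks.
Each full week contributes 5 weekdays (Mon–Fri): 31 × 5 = 155.
Holidays: Aug 6, 2055 (Fri); Aug 21, 2055 (Sat); Aug 31, 2055 (Tue); Nov 10, 2055 (Wed).
3 of the 4 holidays fall on weekdays; the rest are weekends and were already excluded.
Business days: 155 − 3 = 152.

152 business days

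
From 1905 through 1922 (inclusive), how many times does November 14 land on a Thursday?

Day of week of November 14 in each year:
1905: Tue, 1906: Wed, 1907: Thu ✓, 1908: Sat, 1909: Sun, 1910: Mon, 1911: Tue, 1912: Thu ✓, 1913: Fri, 1914: Sat, 1915: Sun, 1916: Tue, 1917: Wed, 1918: Thu ✓, 1919: Fri, 1920: Sun, 1921: Mon, 1922: Tue
Thursdays: 1907, 1912, 1918.

3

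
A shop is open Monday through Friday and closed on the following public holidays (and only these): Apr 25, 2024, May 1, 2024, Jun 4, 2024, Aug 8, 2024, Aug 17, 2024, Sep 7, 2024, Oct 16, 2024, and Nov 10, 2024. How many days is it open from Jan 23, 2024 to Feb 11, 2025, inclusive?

Jan 23, 2024 is a Tuesday.
From Jan 23, 2024 to Feb 11, 2025 is 386 days inclusive.
386 = 7 × 55 + 1, so there are 55 full weeks plus 1 extra day.
Each full week contributes 5 weekdays (Mon–Fri): 55 × 5 = 275.
The 1 extra day is Tuesday — 1 of them qualifies.
Total: 275 + 1 = 276.
Holidays: Apr 25, 2024 (Thu); May 1, 2024 (Wed); Jun 4, 2024 (Tue); Aug 8, 2024 (Thu); Aug 17, 2024 (Sat); Sep 7, 2024 (Sat); Oct 16, 2024 (Wed); Nov 10, 2024 (Sun).
5 of the 8 holidays fall on weekdays; the rest are weekends and were already excluded.
Business days: 276 − 5 = 271.

271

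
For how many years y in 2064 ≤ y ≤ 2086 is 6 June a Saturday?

4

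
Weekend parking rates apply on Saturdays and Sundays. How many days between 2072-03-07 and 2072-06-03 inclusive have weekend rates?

24

2072-03-07 is a Monday.
From 2072-03-07 to 2072-06-03 is 89 days inclusive.
89 = 7 × 12 + 5, so there are 12 full weeks plus 5 extra days.
Each full week contributes 2 weekend days (Sat, Sun): 12 × 2 = 24.
The 5 extra days are Mon, Tue, Wed, Thu, Fri — none qualify.
Total: 24 + 0 = 24.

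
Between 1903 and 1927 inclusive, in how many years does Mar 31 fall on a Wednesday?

Day of week of March 31 in each year:
1903: Tue, 1904: Thu, 1905: Fri, 1906: Sat, 1907: Sun, 1908: Tue, 1909: Wed ✓, 1910: Thu, 1911: Fri, 1912: Sun, 1913: Mon, 1914: Tue, 1915: Wed ✓, 1916: Fri, 1917: Sat, 1918: Sun, 1919: Mon, 1920: Wed ✓, 1921: Thu, 1922: Fri, 1923: Sat, 1924: Mon, 1925: Tue, 1926: Wed ✓, 1927: Thu
Wednesdays: 1909, 1915, 1920, 1926.

4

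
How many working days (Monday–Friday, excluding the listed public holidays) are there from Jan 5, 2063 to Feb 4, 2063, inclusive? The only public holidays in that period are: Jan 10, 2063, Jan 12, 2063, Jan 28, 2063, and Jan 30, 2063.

18

Jan 5, 2063 is a Friday.
That's 31 days from start to end, counting both.
31 = 7 × 4 + 3, so there are 4 full weeks plus 3 extra days.
Each full week contributes 5 weekdays (Mon–Fri): 4 × 5 = 20.
The 3 extra days are Fri, Sat, Sun — 1 of them qualifies.
Total: 20 + 1 = 21.
Holidays: Jan 10, 2063 (Wed); Jan 12, 2063 (Fri); Jan 28, 2063 (Sun); Jan 30, 2063 (Tue).
3 of the 4 holidays fall on weekdays; the rest are weekends and were already excluded.
Business days: 21 − 3 = 18.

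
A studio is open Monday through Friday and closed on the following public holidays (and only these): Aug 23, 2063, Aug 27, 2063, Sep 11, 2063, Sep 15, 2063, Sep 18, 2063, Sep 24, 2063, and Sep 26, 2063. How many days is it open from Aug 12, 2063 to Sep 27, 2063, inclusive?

Aug 12, 2063 is a Sunday.
The range spans 47 days (inclusive of both endpoints).
47 = 7 × 6 + 5, so there are 6 full weeks plus 5 extra days.
Each full week contributes 5 weekdays (Mon–Fri): 6 × 5 = 30.
The 5 extra days are Sunday, Monday, Tuesday, Wednesday, Thursday — 4 of them qualify.
Total: 30 + 4 = 34.
Holidays: Aug 23, 2063 (Thu); Aug 27, 2063 (Mon); Sep 11, 2063 (Tue); Sep 15, 2063 (Sat); Sep 18, 2063 (Tue); Sep 24, 2063 (Mon); Sep 26, 2063 (Wed).
6 of the 7 holidays fall on weekdays; the rest are weekends and were already excluded.
Business days: 34 − 6 = 28.

28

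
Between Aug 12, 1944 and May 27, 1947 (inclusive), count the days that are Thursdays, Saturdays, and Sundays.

Aug 12, 1944 is a Saturday.
That's 1019 days from start to end, counting both.
1019 = 7 × 145 + 4, so there are 145 full weeks plus 4 extra days.
Each full week contributes 3 days from the set (Thu, Sat, Sun): 145 × 3 = 435.
The 4 extra days are Saturday, Sunday, Monday, Tuesday — 2 of them qualify.
Total: 435 + 2 = 437.

437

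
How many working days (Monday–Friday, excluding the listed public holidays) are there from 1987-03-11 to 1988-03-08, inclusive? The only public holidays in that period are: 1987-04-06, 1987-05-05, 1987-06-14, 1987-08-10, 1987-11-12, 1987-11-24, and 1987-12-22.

254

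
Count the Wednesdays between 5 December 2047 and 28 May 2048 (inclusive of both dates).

25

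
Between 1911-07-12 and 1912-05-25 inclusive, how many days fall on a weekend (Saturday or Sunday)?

91

1911-07-12 is a Wednesday.
From 1911-07-12 to 1912-05-25 is 319 days inclusive.
319 = 7 × 45 + 4, so there are 45 full weeks plus 4 extra days.
Each full week contributes 2 weekend days (Sat, Sun): 45 × 2 = 90.
The 4 extra days are Wednesday, Thursday, Friday, Saturday — 1 of them qualifies.
Total: 90 + 1 = 91.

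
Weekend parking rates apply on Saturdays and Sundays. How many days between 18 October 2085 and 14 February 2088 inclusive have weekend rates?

243

18 October 2085 is a Thursday.
From 18 October 2085 to 14 February 2088 is 850 days inclusive.
850 = 7 × 121 + 3, so there are 121 full weeks plus 3 extra days.
Each full week contributes 2 weekend days (Sat, Sun): 121 × 2 = 242.
The 3 extra days are Thursday, Friday, Saturday — 1 of them qualifies.
Total: 242 + 1 = 243.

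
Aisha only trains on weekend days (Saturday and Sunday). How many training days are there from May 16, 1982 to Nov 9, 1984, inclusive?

May 16, 1982 is a Sunday.
That's 909 days from start to end, counting both.
909 = 7 × 129 + 6, so there are 129 full weeks plus 6 extra days.
Each full week contributes 2 weekend days (Sat, Sun): 129 × 2 = 258.
The 6 extra days are Sun, Mon, Tue, Wed, Thu, Fri — 1 of them qualifies.
Total: 258 + 1 = 259.

259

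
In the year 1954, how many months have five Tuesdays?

4

A month has five Tuesdays exactly when Tuesday falls within its first (length − 28) days.
Jan: 31 days, starts Fri → 5 of Fri, Sat, Sun
Feb: 28 days, starts Mon → 5 of (none)
Mar: 31 days, starts Mon → 5 of Mon, Tue, Wed ✓
Apr: 30 days, starts Thu → 5 of Thu, Fri
May: 31 days, starts Sat → 5 of Sat, Sun, Mon
Jun: 30 days, starts Tue → 5 of Tue, Wed ✓
Jul: 31 days, starts Thu → 5 of Thu, Fri, Sat
Aug: 31 days, starts Sun → 5 of Sun, Mon, Tue ✓
Sep: 30 days, starts Wed → 5 of Wed, Thu
Oct: 31 days, starts Fri → 5 of Fri, Sat, Sun
Nov: 30 days, starts Mon → 5 of Mon, Tue ✓
Dec: 31 days, starts Wed → 5 of Wed, Thu, Fri
Months with five Tuesdays: Mar, Jun, Aug, Nov.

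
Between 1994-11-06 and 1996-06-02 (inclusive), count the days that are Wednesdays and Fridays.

1994-11-06 is a Sunday.
The range spans 575 days (inclusive of both endpoints).
575 = 7 × 82 + 1, so there are 82 full weeks plus 1 extra day.
Each full week contributes 2 days from the set (Wed, Fri): 82 × 2 = 164.
The 1 extra day is Sunday — none qualify.
Total: 164 + 0 = 164.

164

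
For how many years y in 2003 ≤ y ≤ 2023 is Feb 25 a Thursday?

Day of week of February 25 in each year:
2003: Tue, 2004: Wed, 2005: Fri, 2006: Sat, 2007: Sun, 2008: Mon, 2009: Wed, 2010: Thu ✓, 2011: Fri, 2012: Sat, 2013: Mon, 2014: Tue, 2015: Wed, 2016: Thu ✓, 2017: Sat, 2018: Sun, 2019: Mon, 2020: Tue, 2021: Thu ✓, 2022: Fri, 2023: Sat
Thursdays: 2010, 2016, 2021.

3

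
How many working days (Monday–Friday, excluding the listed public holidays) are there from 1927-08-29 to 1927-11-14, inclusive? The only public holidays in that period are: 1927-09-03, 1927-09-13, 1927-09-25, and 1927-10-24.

54 working days

1927-08-29 is a Monday.
The range spans 78 days (inclusive of both endpoints).
78 = 7 × 11 + 1, so there are 11 full weeks plus 1 extra day.
Each full week contributes 5 weekdays (Mon–Fri): 11 × 5 = 55.
The 1 extra day is Monday — 1 of them qualifies.
Total: 55 + 1 = 56.
Holidays: 1927-09-03 (Sat); 1927-09-13 (Tue); 1927-09-25 (Sun); 1927-10-24 (Mon).
2 of the 4 holidays fall on weekdays; the rest are weekends and were already excluded.
Business days: 56 − 2 = 54.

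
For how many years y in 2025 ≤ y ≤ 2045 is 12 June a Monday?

3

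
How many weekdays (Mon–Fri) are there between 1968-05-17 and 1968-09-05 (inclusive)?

80

1968-05-17 is a Friday.
From 1968-05-17 to 1968-09-05 is 112 days inclusive.
112 = 7 × 16, so the span is exactly 16 full weeks.
Each full week contributes 5 weekdays (Mon–Fri): 16 × 5 = 80.
Total: 80.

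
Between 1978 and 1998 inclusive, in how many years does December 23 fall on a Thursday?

Day of week of December 23 in each year:
1978: Sat, 1979: Sun, 1980: Tue, 1981: Wed, 1982: Thu ✓, 1983: Fri, 1984: Sun, 1985: Mon, 1986: Tue, 1987: Wed, 1988: Fri, 1989: Sat, 1990: Sun, 1991: Mon, 1992: Wed, 1993: Thu ✓, 1994: Fri, 1995: Sat, 1996: Mon, 1997: Tue, 1998: Wed
Thursdays: 1982, 1993.

2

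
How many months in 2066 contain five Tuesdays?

4

A month has five Tuesdays exactly when Tuesday falls within its first (length − 28) days.
Jan: 31 days, starts Fri → 5 of Fri, Sat, Sun
Feb: 28 days, starts Mon → 5 of (none)
Mar: 31 days, starts Mon → 5 of Mon, Tue, Wed ✓
Apr: 30 days, starts Thu → 5 of Thu, Fri
May: 31 days, starts Sat → 5 of Sat, Sun, Mon
Jun: 30 days, starts Tue → 5 of Tue, Wed ✓
Jul: 31 days, starts Thu → 5 of Thu, Fri, Sat
Aug: 31 days, starts Sun → 5 of Sun, Mon, Tue ✓
Sep: 30 days, starts Wed → 5 of Wed, Thu
Oct: 31 days, starts Fri → 5 of Fri, Sat, Sun
Nov: 30 days, starts Mon → 5 of Mon, Tue ✓
Dec: 31 days, starts Wed → 5 of Wed, Thu, Fri
Months with five Tuesdays: Mar, Jun, Aug, Nov.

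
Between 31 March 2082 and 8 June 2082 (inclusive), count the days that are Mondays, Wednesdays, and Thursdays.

31 March 2082 is a Tuesday.
From 31 March 2082 to 8 June 2082 is 70 days inclusive.
70 = 7 × 10, so the span is exactly 10 full weeks.
Each full week contributes 3 days from the set (Mon, Wed, Thu): 10 × 3 = 30.

30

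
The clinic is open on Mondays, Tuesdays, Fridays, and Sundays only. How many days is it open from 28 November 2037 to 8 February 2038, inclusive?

28 November 2037 is a Saturday.
The range spans 73 days (inclusive of both endpoints).
73 = 7 × 10 + 3, so there are 10 full weeks plus 3 extra days.
Each full week contributes 4 days from the set (Mon, Tue, Fri, Sun): 10 × 4 = 40.
The 3 extra days are Saturday, Sunday, Monday — 2 of them qualify.
Total: 40 + 2 = 42.

42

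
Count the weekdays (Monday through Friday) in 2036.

262

2036-01-01 is a Tuesday.
That's 366 days from start to end, counting both.
366 = 7 × 52 + 2, so there are 52 full weeks plus 2 extra days.
Each full week contributes 5 weekdays (Mon–Fri): 52 × 5 = 260.
The 2 extra days are Tuesday, Wednesday — 2 of them qualify.
Total: 260 + 2 = 262.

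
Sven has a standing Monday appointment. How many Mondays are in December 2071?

4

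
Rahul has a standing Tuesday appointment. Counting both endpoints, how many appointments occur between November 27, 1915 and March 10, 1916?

November 27, 1915 is a Saturday.
That's 105 days from start to end, counting both.
105 = 7 × 15, so the span is exactly 15 full weeks.
Each full week contributes one Tuesday: 15 so far.

15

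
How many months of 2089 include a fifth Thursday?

A month has five Thursdays exactly when Thursday falls within its first (length − 28) days.
Jan: 31 days, starts Sat → 5 of Sat, Sun, Mon
Feb: 28 days, starts Tue → 5 of (none)
Mar: 31 days, starts Tue → 5 of Tue, Wed, Thu ✓
Apr: 30 days, starts Fri → 5 of Fri, Sat
May: 31 days, starts Sun → 5 of Sun, Mon, Tue
Jun: 30 days, starts Wed → 5 of Wed, Thu ✓
Jul: 31 days, starts Fri → 5 of Fri, Sat, Sun
Aug: 31 days, starts Mon → 5 of Mon, Tue, Wed
Sep: 30 days, starts Thu → 5 of Thu, Fri ✓
Oct: 31 days, starts Sat → 5 of Sat, Sun, Mon
Nov: 30 days, starts Tue → 5 of Tue, Wed
Dec: 31 days, starts Thu → 5 of Thu, Fri, Sat ✓
Months with five Thursdays: Mar, Jun, Sep, Dec.

4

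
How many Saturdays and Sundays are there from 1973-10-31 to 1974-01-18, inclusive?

1973-10-31 is a Wednesday.
The range spans 80 days (inclusive of both endpoints).
80 = 7 × 11 + 3, so there are 11 full weeks plus 3 extra days.
Each full week contributes 2 weekend days (Sat, Sun): 11 × 2 = 22.
The 3 extra days are Wednesday, Thursday, Friday — none qualify.
Total: 22 + 0 = 22.

22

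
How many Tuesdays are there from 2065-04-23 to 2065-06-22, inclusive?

2065-04-23 is a Thursday.
That's 61 days from start to end, counting both.
61 = 7 × 8 + 5, so there are 8 full weeks plus 5 extra days.
Each full week contributes one Tuesday: 8 so far.
The 5 extra days are Thu, Fri, Sat, Sun, Mon — none qualify.
Total: 8 + 0 = 8.

8 Tuesdays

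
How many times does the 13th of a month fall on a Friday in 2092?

The 13th falls on a Friday when the month's 13th has weekday Fri.
Jan 13 is Sun; Feb 13 is Wed; Mar 13 is Thu; Apr 13 is Sun; May 13 is Tue; Jun 13 is Fri ✓; Jul 13 is Sun; Aug 13 is Wed; Sep 13 is Sat; Oct 13 is Mon; Nov 13 is Thu; Dec 13 is Sat.
Friday the 13ths: Jun.

1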